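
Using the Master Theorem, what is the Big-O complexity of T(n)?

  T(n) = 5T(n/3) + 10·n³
Θ(n³)

Master Theorem: a = 5, b = 3, f(n) = 10·n³.
Compute the critical exponent d = log₃(5) = 1.465.
Compare f(n) = Θ(n³) against n^d:
  k = 3 > d = 1.465, so f(n) = Ω(n^(d+ε)) — Case 3.
  Regularity: a·(n/b)^3/n^3 = a/b^3 = 5/27 < 1 ✓.
  The top-level work dominates: T(n) = Θ(f(n)) = Θ(n³).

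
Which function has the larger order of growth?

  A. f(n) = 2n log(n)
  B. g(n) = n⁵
B

f(n) = 2n log(n) is O(n log n), while g(n) = n⁵ is O(n⁵).
Since O(n⁵) grows faster than O(n log n), g(n) dominates.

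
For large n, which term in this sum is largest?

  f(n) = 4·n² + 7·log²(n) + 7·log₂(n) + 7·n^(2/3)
4·n²

Looking at each term:
  - 4·n² is O(n²)
  - 7·log²(n) is O(log² n)
  - 7·log₂(n) is O(log n)
  - 7·n^(2/3) is O(n^(2/3))

The term 4·n² (O(n²)) grows fastest and dominates all others.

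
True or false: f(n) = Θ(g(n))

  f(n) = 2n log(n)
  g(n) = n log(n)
True

f(n) = 2n log(n) and g(n) = n log(n) are both O(n log n).
Since they have the same asymptotic growth rate, f(n) = Θ(g(n)) is true.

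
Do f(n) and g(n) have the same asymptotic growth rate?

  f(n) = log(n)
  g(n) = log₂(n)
True

f(n) = log(n) and g(n) = log₂(n) are both O(log n).
Since they have the same asymptotic growth rate, f(n) = Θ(g(n)) is true.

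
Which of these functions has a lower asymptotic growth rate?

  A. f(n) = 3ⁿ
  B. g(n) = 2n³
B

f(n) = 3ⁿ is O(3ⁿ), while g(n) = 2n³ is O(n³).
Since O(n³) grows slower than O(3ⁿ), g(n) is dominated.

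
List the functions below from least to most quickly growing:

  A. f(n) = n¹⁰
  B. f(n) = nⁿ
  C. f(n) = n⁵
C < A < B

Comparing growth rates:
C = n⁵ is O(n⁵)
A = n¹⁰ is O(n¹⁰)
B = nⁿ is O(nⁿ)

Therefore, the order from slowest to fastest is: C < A < B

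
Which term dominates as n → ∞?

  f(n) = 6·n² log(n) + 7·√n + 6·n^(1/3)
6·n² log(n)

Looking at each term:
  - 6·n² log(n) is O(n² log n)
  - 7·√n is O(√n)
  - 6·n^(1/3) is O(n^(1/3))

The term 6·n² log(n) (O(n² log n)) grows fastest and dominates all others.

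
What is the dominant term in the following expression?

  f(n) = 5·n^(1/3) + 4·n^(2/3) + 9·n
9·n

Looking at each term:
  - 5·n^(1/3) is O(n^(1/3))
  - 4·n^(2/3) is O(n^(2/3))
  - 9·n is O(n)

The term 9·n (O(n)) grows fastest and dominates all others.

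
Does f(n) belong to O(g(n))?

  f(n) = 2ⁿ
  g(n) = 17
False

f(n) = 2ⁿ is O(2ⁿ), and g(n) = 17 is O(1).
Since O(2ⁿ) grows faster than O(1), f(n) = O(g(n)) is false.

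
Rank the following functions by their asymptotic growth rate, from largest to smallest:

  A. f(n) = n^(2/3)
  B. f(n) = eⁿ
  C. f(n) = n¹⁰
B > C > A

Comparing growth rates:
B = eⁿ is O(eⁿ)
C = n¹⁰ is O(n¹⁰)
A = n^(2/3) is O(n^(2/3))

Therefore, the order from fastest to slowest is: B > C > A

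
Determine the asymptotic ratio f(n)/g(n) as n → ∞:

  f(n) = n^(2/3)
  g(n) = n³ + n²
0

Since n^(2/3) (O(n^(2/3))) grows slower than n³ + n² (O(n³)),
the ratio f(n)/g(n) → 0 as n → ∞.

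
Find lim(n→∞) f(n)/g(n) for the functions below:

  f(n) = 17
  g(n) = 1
17

Since 17 and 1 have the same growth rate (O(1)),
the ratio converges to a constant: 17.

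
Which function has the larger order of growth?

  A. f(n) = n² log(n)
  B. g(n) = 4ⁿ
B

f(n) = n² log(n) is O(n² log n), while g(n) = 4ⁿ is O(4ⁿ).
Since O(4ⁿ) grows faster than O(n² log n), g(n) dominates.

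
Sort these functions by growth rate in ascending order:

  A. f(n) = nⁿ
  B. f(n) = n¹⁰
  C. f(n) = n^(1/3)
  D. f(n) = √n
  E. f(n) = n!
C < D < B < E < A

Comparing growth rates:
C = n^(1/3) is O(n^(1/3))
D = √n is O(√n)
B = n¹⁰ is O(n¹⁰)
E = n! is O(n!)
A = nⁿ is O(nⁿ)

Therefore, the order from slowest to fastest is: C < D < B < E < A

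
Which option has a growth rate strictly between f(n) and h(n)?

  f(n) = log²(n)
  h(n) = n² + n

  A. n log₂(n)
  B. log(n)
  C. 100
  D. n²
A

We need g(n) with log²(n) = o(g(n)) and g(n) = o(n² + n), i.e. O(log² n) ≺ g ≺ O(n²).
Check each option:
  A. n log₂(n) — O(n log n) is strictly between O(log² n) and O(n²) ✓
  B. log(n) — O(log n) does not grow strictly faster than f(n)
  C. 100 — O(1) does not grow strictly faster than f(n)
  D. n² — O(n²) does not grow strictly slower than h(n)

Only option A (n log₂(n)) lies strictly between.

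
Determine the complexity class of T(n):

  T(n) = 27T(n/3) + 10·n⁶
Θ(n⁶)

Master Theorem: a = 27, b = 3, f(n) = 10·n⁶.
Compute the critical exponent d = log₃(27) = 3.
Compare f(n) = Θ(n⁶) against n^d:
  k = 6 > d = 3, so f(n) = Ω(n^(d+ε)) — Case 3.
  Regularity: a·(n/b)^6/n^6 = a/b^6 = 27/729 < 1 ✓.
  The top-level work dominates: T(n) = Θ(f(n)) = Θ(n⁶).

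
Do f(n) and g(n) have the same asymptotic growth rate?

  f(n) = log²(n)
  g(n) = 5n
False

f(n) = log²(n) is O(log² n), and g(n) = 5n is O(n).
Since they have different growth rates, f(n) = Θ(g(n)) is false.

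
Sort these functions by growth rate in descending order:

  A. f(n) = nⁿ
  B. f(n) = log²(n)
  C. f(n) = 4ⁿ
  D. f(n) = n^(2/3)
A > C > D > B

Comparing growth rates:
A = nⁿ is O(nⁿ)
C = 4ⁿ is O(4ⁿ)
D = n^(2/3) is O(n^(2/3))
B = log²(n) is O(log² n)

Therefore, the order from fastest to slowest is: A > C > D > B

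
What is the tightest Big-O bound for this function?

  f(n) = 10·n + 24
O(n)

The dominant term in 10·n + 24 is 10·n, which is Θ(n).
Lower-order terms (24) are asymptotically negligible.
Constants are absorbed, so the tightest bound is O(n).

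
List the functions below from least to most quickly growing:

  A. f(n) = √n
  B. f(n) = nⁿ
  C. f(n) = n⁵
A < C < B

Comparing growth rates:
A = √n is O(√n)
C = n⁵ is O(n⁵)
B = nⁿ is O(nⁿ)

Therefore, the order from slowest to fastest is: A < C < B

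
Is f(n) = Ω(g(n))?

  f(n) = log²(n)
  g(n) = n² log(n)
False

f(n) = log²(n) is O(log² n), and g(n) = n² log(n) is O(n² log n).
Since O(log² n) grows slower than O(n² log n), f(n) = Ω(g(n)) is false.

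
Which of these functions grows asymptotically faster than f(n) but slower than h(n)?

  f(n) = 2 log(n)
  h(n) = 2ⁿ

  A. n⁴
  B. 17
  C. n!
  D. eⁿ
A

We need g(n) with 2 log(n) = o(g(n)) and g(n) = o(2ⁿ), i.e. O(log n) ≺ g ≺ O(2ⁿ).
Check each option:
  A. n⁴ — O(n⁴) is strictly between O(log n) and O(2ⁿ) ✓
  B. 17 — O(1) does not grow strictly faster than f(n)
  C. n! — O(n!) does not grow strictly slower than h(n)
  D. eⁿ — O(eⁿ) does not grow strictly slower than h(n)

Only option A (n⁴) lies strictly between.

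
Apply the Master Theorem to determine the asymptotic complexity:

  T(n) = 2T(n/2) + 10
Θ(n)

Master Theorem: a = 2, b = 2, f(n) = 10.
Compute the critical exponent d = log₂(2) = 1.
Compare f(n) = Θ(1) against n^d:
  k = 0 < d = 1, so f(n) = O(n^(d-ε)) — Case 1.
  The recursion cost dominates: T(n) = Θ(n^d) = Θ(n).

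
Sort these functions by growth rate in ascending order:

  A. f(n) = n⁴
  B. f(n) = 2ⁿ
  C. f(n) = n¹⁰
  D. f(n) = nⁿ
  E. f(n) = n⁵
A < E < C < B < D

Comparing growth rates:
A = n⁴ is O(n⁴)
E = n⁵ is O(n⁵)
C = n¹⁰ is O(n¹⁰)
B = 2ⁿ is O(2ⁿ)
D = nⁿ is O(nⁿ)

Therefore, the order from slowest to fastest is: A < E < C < B < D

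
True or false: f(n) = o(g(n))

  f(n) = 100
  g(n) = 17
False

f(n) = 100 is O(1), and g(n) = 17 is O(1).
Since they have the same growth rate, f(n) = o(g(n)) is false.
(f = o(g) requires f to grow strictly slower, not equal.)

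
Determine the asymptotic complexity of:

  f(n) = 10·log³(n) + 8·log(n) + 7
O(log³ n)

The dominant term in 10·log³(n) + 8·log(n) + 7 is 10·log³(n), which is Θ(log³ n).
Lower-order terms (8·log(n), 7) are asymptotically negligible.
Constants are absorbed, so the tightest bound is O(log³ n).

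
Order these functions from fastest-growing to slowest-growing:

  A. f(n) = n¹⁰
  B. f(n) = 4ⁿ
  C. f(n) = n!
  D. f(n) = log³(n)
C > B > A > D

Comparing growth rates:
C = n! is O(n!)
B = 4ⁿ is O(4ⁿ)
A = n¹⁰ is O(n¹⁰)
D = log³(n) is O(log³ n)

Therefore, the order from fastest to slowest is: C > B > A > D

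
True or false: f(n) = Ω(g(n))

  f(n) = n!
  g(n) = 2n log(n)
True

f(n) = n! is O(n!), and g(n) = 2n log(n) is O(n log n).
Since O(n!) grows at least as fast as O(n log n), f(n) = Ω(g(n)) is true.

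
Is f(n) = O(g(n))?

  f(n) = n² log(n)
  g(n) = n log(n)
False

f(n) = n² log(n) is O(n² log n), and g(n) = n log(n) is O(n log n).
Since O(n² log n) grows faster than O(n log n), f(n) = O(g(n)) is false.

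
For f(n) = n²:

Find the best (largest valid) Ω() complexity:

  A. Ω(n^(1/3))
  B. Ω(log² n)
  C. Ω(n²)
C

f(n) = n² is Ω(n²).
All listed options are valid Big-Ω bounds (lower bounds),
but Ω(n²) is the tightest (largest valid bound).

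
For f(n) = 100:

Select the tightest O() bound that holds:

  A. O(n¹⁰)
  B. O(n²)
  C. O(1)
C

f(n) = 100 is O(1).
All listed options are valid Big-O bounds (upper bounds),
but O(1) is the tightest (smallest valid bound).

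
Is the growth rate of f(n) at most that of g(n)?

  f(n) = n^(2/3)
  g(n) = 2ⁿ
True

f(n) = n^(2/3) is O(n^(2/3)), and g(n) = 2ⁿ is O(2ⁿ).
Since O(n^(2/3)) ⊆ O(2ⁿ) (f grows no faster than g), f(n) = O(g(n)) is true.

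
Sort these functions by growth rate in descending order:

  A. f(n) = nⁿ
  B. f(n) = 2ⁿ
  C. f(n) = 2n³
A > B > C

Comparing growth rates:
A = nⁿ is O(nⁿ)
B = 2ⁿ is O(2ⁿ)
C = 2n³ is O(n³)

Therefore, the order from fastest to slowest is: A > B > C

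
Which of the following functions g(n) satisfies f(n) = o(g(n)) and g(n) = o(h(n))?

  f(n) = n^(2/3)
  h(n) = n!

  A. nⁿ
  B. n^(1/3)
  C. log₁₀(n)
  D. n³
D

We need g(n) with n^(2/3) = o(g(n)) and g(n) = o(n!), i.e. O(n^(2/3)) ≺ g ≺ O(n!).
Check each option:
  A. nⁿ — O(nⁿ) does not grow strictly slower than h(n)
  B. n^(1/3) — O(n^(1/3)) does not grow strictly faster than f(n)
  C. log₁₀(n) — O(log n) does not grow strictly faster than f(n)
  D. n³ — O(n³) is strictly between O(n^(2/3)) and O(n!) ✓

Only option D (n³) lies strictly between.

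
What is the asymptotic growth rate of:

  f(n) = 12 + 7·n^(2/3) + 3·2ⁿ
Θ(2ⁿ)

Order the terms by growth rate: 12 ≺ 7·n^(2/3) ≺ 3·2ⁿ.
The fastest-growing term 3·2ⁿ dominates as n → ∞; dropping its constant factor gives Θ(2ⁿ).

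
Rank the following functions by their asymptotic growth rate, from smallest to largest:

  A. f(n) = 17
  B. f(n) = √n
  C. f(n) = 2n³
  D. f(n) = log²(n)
A < D < B < C

Comparing growth rates:
A = 17 is O(1)
D = log²(n) is O(log² n)
B = √n is O(√n)
C = 2n³ is O(n³)

Therefore, the order from slowest to fastest is: A < D < B < C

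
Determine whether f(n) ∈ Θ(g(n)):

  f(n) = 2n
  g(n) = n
True

f(n) = 2n and g(n) = n are both O(n).
Since they have the same asymptotic growth rate, f(n) = Θ(g(n)) is true.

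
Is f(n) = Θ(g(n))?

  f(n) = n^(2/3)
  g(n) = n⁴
False

f(n) = n^(2/3) is O(n^(2/3)), and g(n) = n⁴ is O(n⁴).
Since they have different growth rates, f(n) = Θ(g(n)) is false.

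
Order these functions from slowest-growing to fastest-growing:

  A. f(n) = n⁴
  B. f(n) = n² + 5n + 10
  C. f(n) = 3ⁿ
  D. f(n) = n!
B < A < C < D

Comparing growth rates:
B = n² + 5n + 10 is O(n²)
A = n⁴ is O(n⁴)
C = 3ⁿ is O(3ⁿ)
D = n! is O(n!)

Therefore, the order from slowest to fastest is: B < A < C < D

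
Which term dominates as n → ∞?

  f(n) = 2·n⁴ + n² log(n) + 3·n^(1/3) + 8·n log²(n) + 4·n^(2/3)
2·n⁴

Looking at each term:
  - 2·n⁴ is O(n⁴)
  - n² log(n) is O(n² log n)
  - 3·n^(1/3) is O(n^(1/3))
  - 8·n log²(n) is O(n log² n)
  - 4·n^(2/3) is O(n^(2/3))

The term 2·n⁴ (O(n⁴)) grows fastest and dominates all others.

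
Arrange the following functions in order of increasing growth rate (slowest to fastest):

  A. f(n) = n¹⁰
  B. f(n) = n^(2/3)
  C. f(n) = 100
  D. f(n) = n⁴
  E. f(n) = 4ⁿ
C < B < D < A < E

Comparing growth rates:
C = 100 is O(1)
B = n^(2/3) is O(n^(2/3))
D = n⁴ is O(n⁴)
A = n¹⁰ is O(n¹⁰)
E = 4ⁿ is O(4ⁿ)

Therefore, the order from slowest to fastest is: C < B < D < A < E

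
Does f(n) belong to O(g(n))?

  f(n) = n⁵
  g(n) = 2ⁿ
True

f(n) = n⁵ is O(n⁵), and g(n) = 2ⁿ is O(2ⁿ).
Since O(n⁵) ⊆ O(2ⁿ) (f grows no faster than g), f(n) = O(g(n)) is true.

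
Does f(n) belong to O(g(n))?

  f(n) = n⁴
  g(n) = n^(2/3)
False

f(n) = n⁴ is O(n⁴), and g(n) = n^(2/3) is O(n^(2/3)).
Since O(n⁴) grows faster than O(n^(2/3)), f(n) = O(g(n)) is false.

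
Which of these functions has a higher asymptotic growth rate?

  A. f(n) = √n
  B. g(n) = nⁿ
B

f(n) = √n is O(√n), while g(n) = nⁿ is O(nⁿ).
Since O(nⁿ) grows faster than O(√n), g(n) dominates.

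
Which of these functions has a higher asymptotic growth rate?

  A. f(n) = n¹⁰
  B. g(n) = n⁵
A

f(n) = n¹⁰ is O(n¹⁰), while g(n) = n⁵ is O(n⁵).
Since O(n¹⁰) grows faster than O(n⁵), f(n) dominates.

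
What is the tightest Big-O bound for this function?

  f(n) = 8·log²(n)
O(log² n)

The dominant term in 8·log²(n) is 8·log²(n), which is Θ(log² n).
Constants are absorbed, so the tightest bound is O(log² n).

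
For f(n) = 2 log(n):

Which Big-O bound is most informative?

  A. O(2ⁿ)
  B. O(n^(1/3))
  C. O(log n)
C

f(n) = 2 log(n) is O(log n).
All listed options are valid Big-O bounds (upper bounds),
but O(log n) is the tightest (smallest valid bound).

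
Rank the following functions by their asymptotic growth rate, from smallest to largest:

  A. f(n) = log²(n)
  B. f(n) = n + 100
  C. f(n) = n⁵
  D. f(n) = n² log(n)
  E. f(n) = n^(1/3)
A < E < B < D < C

Comparing growth rates:
A = log²(n) is O(log² n)
E = n^(1/3) is O(n^(1/3))
B = n + 100 is O(n)
D = n² log(n) is O(n² log n)
C = n⁵ is O(n⁵)

Therefore, the order from slowest to fastest is: A < E < B < D < C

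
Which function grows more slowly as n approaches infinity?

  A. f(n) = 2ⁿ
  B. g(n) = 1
B

f(n) = 2ⁿ is O(2ⁿ), while g(n) = 1 is O(1).
Since O(1) grows slower than O(2ⁿ), g(n) is dominated.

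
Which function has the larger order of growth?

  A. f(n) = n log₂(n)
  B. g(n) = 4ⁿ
B

f(n) = n log₂(n) is O(n log n), while g(n) = 4ⁿ is O(4ⁿ).
Since O(4ⁿ) grows faster than O(n log n), g(n) dominates.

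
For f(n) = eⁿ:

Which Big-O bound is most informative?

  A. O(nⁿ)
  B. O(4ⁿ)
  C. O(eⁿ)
C

f(n) = eⁿ is O(eⁿ).
All listed options are valid Big-O bounds (upper bounds),
but O(eⁿ) is the tightest (smallest valid bound).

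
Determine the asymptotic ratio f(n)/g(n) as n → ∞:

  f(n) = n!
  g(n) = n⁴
∞

Since n! (O(n!)) grows faster than n⁴ (O(n⁴)),
the ratio f(n)/g(n) → ∞ as n → ∞.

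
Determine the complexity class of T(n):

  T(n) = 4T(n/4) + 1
Θ(n)

Master Theorem: a = 4, b = 4, f(n) = 1.
Compute the critical exponent d = log₄(4) = 1.
Compare f(n) = Θ(1) against n^d:
  k = 0 < d = 1, so f(n) = O(n^(d-ε)) — Case 1.
  The recursion cost dominates: T(n) = Θ(n^d) = Θ(n).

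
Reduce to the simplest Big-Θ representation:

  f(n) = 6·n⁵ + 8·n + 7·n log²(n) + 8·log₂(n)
Θ(n⁵)

Order the terms by growth rate: 8·log₂(n) ≺ 8·n ≺ 7·n log²(n) ≺ 6·n⁵.
The fastest-growing term 6·n⁵ dominates as n → ∞; dropping its constant factor gives Θ(n⁵).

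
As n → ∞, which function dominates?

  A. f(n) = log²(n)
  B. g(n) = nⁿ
B

f(n) = log²(n) is O(log² n), while g(n) = nⁿ is O(nⁿ).
Since O(nⁿ) grows faster than O(log² n), g(n) dominates.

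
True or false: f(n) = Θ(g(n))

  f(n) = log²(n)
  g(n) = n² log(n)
False

f(n) = log²(n) is O(log² n), and g(n) = n² log(n) is O(n² log n).
Since they have different growth rates, f(n) = Θ(g(n)) is false.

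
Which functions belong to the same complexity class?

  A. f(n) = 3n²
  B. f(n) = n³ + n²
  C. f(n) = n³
B and C

Examining each function:
  A. 3n² is O(n²)
  B. n³ + n² is O(n³)
  C. n³ is O(n³)

Functions B and C both have the same complexity class.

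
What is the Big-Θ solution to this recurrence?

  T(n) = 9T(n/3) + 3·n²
Θ(n² log n)

Master Theorem: a = 9, b = 3, f(n) = 3·n².
Compute the critical exponent d = log₃(9) = 2.
Compare f(n) = Θ(n²) against n^d:
  k = 2 = d, so f(n) = Θ(n^d) — Case 2.
  Work is balanced across levels: T(n) = Θ(n^d log n) = Θ(n² log n).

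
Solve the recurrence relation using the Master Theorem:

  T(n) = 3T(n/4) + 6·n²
Θ(n²)

Master Theorem: a = 3, b = 4, f(n) = 6·n².
Compute the critical exponent d = log₄(3) = 0.792.
Compare f(n) = Θ(n²) against n^d:
  k = 2 > d = 0.792, so f(n) = Ω(n^(d+ε)) — Case 3.
  Regularity: a·(n/b)^2/n^2 = a/b^2 = 3/16 < 1 ✓.
  The top-level work dominates: T(n) = Θ(f(n)) = Θ(n²).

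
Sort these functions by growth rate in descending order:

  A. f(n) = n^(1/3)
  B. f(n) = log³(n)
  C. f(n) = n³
C > A > B

Comparing growth rates:
C = n³ is O(n³)
A = n^(1/3) is O(n^(1/3))
B = log³(n) is O(log³ n)

Therefore, the order from fastest to slowest is: C > A > B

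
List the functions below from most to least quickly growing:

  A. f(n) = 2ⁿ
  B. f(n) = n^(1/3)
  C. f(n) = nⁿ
C > A > B

Comparing growth rates:
C = nⁿ is O(nⁿ)
A = 2ⁿ is O(2ⁿ)
B = n^(1/3) is O(n^(1/3))

Therefore, the order from fastest to slowest is: C > A > B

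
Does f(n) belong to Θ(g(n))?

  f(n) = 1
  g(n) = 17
True

f(n) = 1 and g(n) = 17 are both O(1).
Since they have the same asymptotic growth rate, f(n) = Θ(g(n)) is true.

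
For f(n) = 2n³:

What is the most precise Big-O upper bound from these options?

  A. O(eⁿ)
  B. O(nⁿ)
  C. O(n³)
C

f(n) = 2n³ is O(n³).
All listed options are valid Big-O bounds (upper bounds),
but O(n³) is the tightest (smallest valid bound).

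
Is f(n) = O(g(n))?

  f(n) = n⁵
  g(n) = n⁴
False

f(n) = n⁵ is O(n⁵), and g(n) = n⁴ is O(n⁴).
Since O(n⁵) grows faster than O(n⁴), f(n) = O(g(n)) is false.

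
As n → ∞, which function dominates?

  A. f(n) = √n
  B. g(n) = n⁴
B

f(n) = √n is O(√n), while g(n) = n⁴ is O(n⁴).
Since O(n⁴) grows faster than O(√n), g(n) dominates.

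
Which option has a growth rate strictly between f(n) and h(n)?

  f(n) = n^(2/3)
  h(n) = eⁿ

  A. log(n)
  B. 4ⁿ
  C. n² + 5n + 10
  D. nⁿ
C

We need g(n) with n^(2/3) = o(g(n)) and g(n) = o(eⁿ), i.e. O(n^(2/3)) ≺ g ≺ O(eⁿ).
Check each option:
  A. log(n) — O(log n) does not grow strictly faster than f(n)
  B. 4ⁿ — O(4ⁿ) does not grow strictly slower than h(n)
  C. n² + 5n + 10 — O(n²) is strictly between O(n^(2/3)) and O(eⁿ) ✓
  D. nⁿ — O(nⁿ) does not grow strictly slower than h(n)

Only option C (n² + 5n + 10) lies strictly between.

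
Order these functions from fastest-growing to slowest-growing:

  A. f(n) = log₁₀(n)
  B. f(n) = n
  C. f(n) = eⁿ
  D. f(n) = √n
C > B > D > A

Comparing growth rates:
C = eⁿ is O(eⁿ)
B = n is O(n)
D = √n is O(√n)
A = log₁₀(n) is O(log n)

Therefore, the order from fastest to slowest is: C > B > D > A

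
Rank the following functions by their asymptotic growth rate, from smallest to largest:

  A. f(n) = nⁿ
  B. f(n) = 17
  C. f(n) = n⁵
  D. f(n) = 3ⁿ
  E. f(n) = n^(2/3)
B < E < C < D < A

Comparing growth rates:
B = 17 is O(1)
E = n^(2/3) is O(n^(2/3))
C = n⁵ is O(n⁵)
D = 3ⁿ is O(3ⁿ)
A = nⁿ is O(nⁿ)

Therefore, the order from slowest to fastest is: B < E < C < D < A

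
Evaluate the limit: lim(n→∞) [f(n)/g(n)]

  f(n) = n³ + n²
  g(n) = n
∞

Since n³ + n² (O(n³)) grows faster than n (O(n)),
the ratio f(n)/g(n) → ∞ as n → ∞.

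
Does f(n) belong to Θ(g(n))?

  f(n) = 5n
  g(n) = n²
False

f(n) = 5n is O(n), and g(n) = n² is O(n²).
Since they have different growth rates, f(n) = Θ(g(n)) is false.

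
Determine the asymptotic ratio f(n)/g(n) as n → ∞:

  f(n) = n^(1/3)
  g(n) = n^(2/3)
0

Since n^(1/3) (O(n^(1/3))) grows slower than n^(2/3) (O(n^(2/3))),
the ratio f(n)/g(n) → 0 as n → ∞.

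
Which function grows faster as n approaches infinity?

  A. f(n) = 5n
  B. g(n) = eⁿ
B

f(n) = 5n is O(n), while g(n) = eⁿ is O(eⁿ).
Since O(eⁿ) grows faster than O(n), g(n) dominates.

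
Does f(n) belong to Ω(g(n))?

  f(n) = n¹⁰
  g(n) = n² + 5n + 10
True

f(n) = n¹⁰ is O(n¹⁰), and g(n) = n² + 5n + 10 is O(n²).
Since O(n¹⁰) grows at least as fast as O(n²), f(n) = Ω(g(n)) is true.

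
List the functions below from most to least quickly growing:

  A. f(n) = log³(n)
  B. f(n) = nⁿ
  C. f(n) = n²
B > C > A

Comparing growth rates:
B = nⁿ is O(nⁿ)
C = n² is O(n²)
A = log³(n) is O(log³ n)

Therefore, the order from fastest to slowest is: B > C > A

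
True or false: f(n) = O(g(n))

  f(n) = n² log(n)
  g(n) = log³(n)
False

f(n) = n² log(n) is O(n² log n), and g(n) = log³(n) is O(log³ n).
Since O(n² log n) grows faster than O(log³ n), f(n) = O(g(n)) is false.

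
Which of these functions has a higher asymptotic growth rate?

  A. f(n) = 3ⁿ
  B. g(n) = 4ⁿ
B

f(n) = 3ⁿ is O(3ⁿ), while g(n) = 4ⁿ is O(4ⁿ).
Since O(4ⁿ) grows faster than O(3ⁿ), g(n) dominates.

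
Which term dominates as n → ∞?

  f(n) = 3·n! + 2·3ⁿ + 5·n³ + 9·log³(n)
3·n!

Looking at each term:
  - 3·n! is O(n!)
  - 2·3ⁿ is O(3ⁿ)
  - 5·n³ is O(n³)
  - 9·log³(n) is O(log³ n)

The term 3·n! (O(n!)) grows fastest and dominates all others.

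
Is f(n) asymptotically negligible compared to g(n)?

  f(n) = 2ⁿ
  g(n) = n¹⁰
False

f(n) = 2ⁿ is O(2ⁿ), and g(n) = n¹⁰ is O(n¹⁰).
Since O(2ⁿ) grows faster than or equal to O(n¹⁰), f(n) = o(g(n)) is false.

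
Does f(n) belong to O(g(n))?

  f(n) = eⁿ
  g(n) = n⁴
False

f(n) = eⁿ is O(eⁿ), and g(n) = n⁴ is O(n⁴).
Since O(eⁿ) grows faster than O(n⁴), f(n) = O(g(n)) is false.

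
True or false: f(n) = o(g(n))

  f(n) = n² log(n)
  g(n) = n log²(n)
False

f(n) = n² log(n) is O(n² log n), and g(n) = n log²(n) is O(n log² n).
Since O(n² log n) grows faster than or equal to O(n log² n), f(n) = o(g(n)) is false.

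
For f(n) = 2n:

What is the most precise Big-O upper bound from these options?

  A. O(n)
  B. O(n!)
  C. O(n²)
A

f(n) = 2n is O(n).
All listed options are valid Big-O bounds (upper bounds),
but O(n) is the tightest (smallest valid bound).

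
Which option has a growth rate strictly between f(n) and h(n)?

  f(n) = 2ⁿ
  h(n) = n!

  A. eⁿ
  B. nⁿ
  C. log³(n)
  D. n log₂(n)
A

We need g(n) with 2ⁿ = o(g(n)) and g(n) = o(n!), i.e. O(2ⁿ) ≺ g ≺ O(n!).
Check each option:
  A. eⁿ — O(eⁿ) is strictly between O(2ⁿ) and O(n!) ✓
  B. nⁿ — O(nⁿ) does not grow strictly slower than h(n)
  C. log³(n) — O(log³ n) does not grow strictly faster than f(n)
  D. n log₂(n) — O(n log n) does not grow strictly faster than f(n)

Only option A (eⁿ) lies strictly between.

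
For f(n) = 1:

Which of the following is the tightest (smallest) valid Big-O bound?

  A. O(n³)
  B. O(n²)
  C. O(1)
C

f(n) = 1 is O(1).
All listed options are valid Big-O bounds (upper bounds),
but O(1) is the tightest (smallest valid bound).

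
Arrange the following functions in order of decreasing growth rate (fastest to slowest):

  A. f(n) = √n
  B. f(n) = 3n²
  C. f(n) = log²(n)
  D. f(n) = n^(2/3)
B > D > A > C

Comparing growth rates:
B = 3n² is O(n²)
D = n^(2/3) is O(n^(2/3))
A = √n is O(√n)
C = log²(n) is O(log² n)

Therefore, the order from fastest to slowest is: B > D > A > C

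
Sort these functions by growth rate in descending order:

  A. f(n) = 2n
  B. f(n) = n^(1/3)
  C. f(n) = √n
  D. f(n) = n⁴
D > A > C > B

Comparing growth rates:
D = n⁴ is O(n⁴)
A = 2n is O(n)
C = √n is O(√n)
B = n^(1/3) is O(n^(1/3))

Therefore, the order from fastest to slowest is: D > A > C > B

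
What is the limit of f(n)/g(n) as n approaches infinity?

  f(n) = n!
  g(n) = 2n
∞

Since n! (O(n!)) grows faster than 2n (O(n)),
the ratio f(n)/g(n) → ∞ as n → ∞.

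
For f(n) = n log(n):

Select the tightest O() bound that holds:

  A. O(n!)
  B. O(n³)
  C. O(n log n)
C

f(n) = n log(n) is O(n log n).
All listed options are valid Big-O bounds (upper bounds),
but O(n log n) is the tightest (smallest valid bound).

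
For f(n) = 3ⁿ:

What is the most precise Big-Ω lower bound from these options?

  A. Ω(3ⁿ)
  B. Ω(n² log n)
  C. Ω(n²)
A

f(n) = 3ⁿ is Ω(3ⁿ).
All listed options are valid Big-Ω bounds (lower bounds),
but Ω(3ⁿ) is the tightest (largest valid bound).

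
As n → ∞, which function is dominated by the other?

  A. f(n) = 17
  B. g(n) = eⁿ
A

f(n) = 17 is O(1), while g(n) = eⁿ is O(eⁿ).
Since O(1) grows slower than O(eⁿ), f(n) is dominated.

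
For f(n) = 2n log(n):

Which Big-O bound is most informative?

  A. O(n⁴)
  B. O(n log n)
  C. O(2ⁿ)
B

f(n) = 2n log(n) is O(n log n).
All listed options are valid Big-O bounds (upper bounds),
but O(n log n) is the tightest (smallest valid bound).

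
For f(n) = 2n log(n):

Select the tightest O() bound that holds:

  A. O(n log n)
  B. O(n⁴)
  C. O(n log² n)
A

f(n) = 2n log(n) is O(n log n).
All listed options are valid Big-O bounds (upper bounds),
but O(n log n) is the tightest (smallest valid bound).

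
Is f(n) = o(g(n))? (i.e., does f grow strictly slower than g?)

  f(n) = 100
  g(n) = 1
False

f(n) = 100 is O(1), and g(n) = 1 is O(1).
Since they have the same growth rate, f(n) = o(g(n)) is false.
(f = o(g) requires f to grow strictly slower, not equal.)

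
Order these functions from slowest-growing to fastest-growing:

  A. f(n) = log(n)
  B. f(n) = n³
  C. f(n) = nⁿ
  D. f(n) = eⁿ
A < B < D < C

Comparing growth rates:
A = log(n) is O(log n)
B = n³ is O(n³)
D = eⁿ is O(eⁿ)
C = nⁿ is O(nⁿ)

Therefore, the order from slowest to fastest is: A < B < D < C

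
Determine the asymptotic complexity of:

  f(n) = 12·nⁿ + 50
O(nⁿ)

The dominant term in 12·nⁿ + 50 is 12·nⁿ, which is Θ(nⁿ).
Lower-order terms (50) are asymptotically negligible.
Constants are absorbed, so the tightest bound is O(nⁿ).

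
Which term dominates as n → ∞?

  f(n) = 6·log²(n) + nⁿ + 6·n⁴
nⁿ

Looking at each term:
  - 6·log²(n) is O(log² n)
  - nⁿ is O(nⁿ)
  - 6·n⁴ is O(n⁴)

The term nⁿ (O(nⁿ)) grows fastest and dominates all others.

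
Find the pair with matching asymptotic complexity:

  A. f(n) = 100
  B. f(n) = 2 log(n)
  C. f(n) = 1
A and C

Examining each function:
  A. 100 is O(1)
  B. 2 log(n) is O(log n)
  C. 1 is O(1)

Functions A and C both have the same complexity class.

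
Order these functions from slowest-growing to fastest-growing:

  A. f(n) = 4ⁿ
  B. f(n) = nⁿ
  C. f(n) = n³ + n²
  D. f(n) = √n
D < C < A < B

Comparing growth rates:
D = √n is O(√n)
C = n³ + n² is O(n³)
A = 4ⁿ is O(4ⁿ)
B = nⁿ is O(nⁿ)

Therefore, the order from slowest to fastest is: D < C < A < B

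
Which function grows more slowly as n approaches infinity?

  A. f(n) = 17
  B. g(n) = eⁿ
A

f(n) = 17 is O(1), while g(n) = eⁿ is O(eⁿ).
Since O(1) grows slower than O(eⁿ), f(n) is dominated.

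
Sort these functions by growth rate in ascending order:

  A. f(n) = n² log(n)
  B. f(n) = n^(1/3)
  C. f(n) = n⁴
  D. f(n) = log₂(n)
D < B < A < C

Comparing growth rates:
D = log₂(n) is O(log n)
B = n^(1/3) is O(n^(1/3))
A = n² log(n) is O(n² log n)
C = n⁴ is O(n⁴)

Therefore, the order from slowest to fastest is: D < B < A < C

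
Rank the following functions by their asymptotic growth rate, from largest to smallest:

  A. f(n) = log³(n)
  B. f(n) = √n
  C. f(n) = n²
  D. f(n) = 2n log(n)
C > D > B > A

Comparing growth rates:
C = n² is O(n²)
D = 2n log(n) is O(n log n)
B = √n is O(√n)
A = log³(n) is O(log³ n)

Therefore, the order from fastest to slowest is: C > D > B > A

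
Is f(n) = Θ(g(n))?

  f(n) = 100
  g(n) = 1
True

f(n) = 100 and g(n) = 1 are both O(1).
Since they have the same asymptotic growth rate, f(n) = Θ(g(n)) is true.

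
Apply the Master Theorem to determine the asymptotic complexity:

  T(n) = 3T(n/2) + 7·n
Θ(n^log₂(3))

Master Theorem: a = 3, b = 2, f(n) = 7·n.
Compute the critical exponent d = log₂(3) = 1.585.
Compare f(n) = Θ(n) against n^d:
  k = 1 < d = 1.585, so f(n) = O(n^(d-ε)) — Case 1.
  The recursion cost dominates: T(n) = Θ(n^d) = Θ(n^log₂(3)).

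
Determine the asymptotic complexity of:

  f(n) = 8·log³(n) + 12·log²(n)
O(log³ n)

The dominant term in 8·log³(n) + 12·log²(n) is 8·log³(n), which is Θ(log³ n).
Lower-order terms (12·log²(n)) are asymptotically negligible.
Constants are absorbed, so the tightest bound is O(log³ n).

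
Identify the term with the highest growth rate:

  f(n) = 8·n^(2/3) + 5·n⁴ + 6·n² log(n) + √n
5·n⁴

Looking at each term:
  - 8·n^(2/3) is O(n^(2/3))
  - 5·n⁴ is O(n⁴)
  - 6·n² log(n) is O(n² log n)
  - √n is O(√n)

The term 5·n⁴ (O(n⁴)) grows fastest and dominates all others.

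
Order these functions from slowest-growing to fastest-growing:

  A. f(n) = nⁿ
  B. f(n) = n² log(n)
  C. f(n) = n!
B < C < A

Comparing growth rates:
B = n² log(n) is O(n² log n)
C = n! is O(n!)
A = nⁿ is O(nⁿ)

Therefore, the order from slowest to fastest is: B < C < A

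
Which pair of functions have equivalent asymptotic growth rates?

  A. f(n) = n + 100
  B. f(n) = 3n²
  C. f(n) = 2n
A and C

Examining each function:
  A. n + 100 is O(n)
  B. 3n² is O(n²)
  C. 2n is O(n)

Functions A and C both have the same complexity class.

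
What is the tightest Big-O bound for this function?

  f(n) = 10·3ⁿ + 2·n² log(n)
O(3ⁿ)

The dominant term in 10·3ⁿ + 2·n² log(n) is 10·3ⁿ, which is Θ(3ⁿ).
Lower-order terms (2·n² log(n)) are asymptotically negligible.
Constants are absorbed, so the tightest bound is O(3ⁿ).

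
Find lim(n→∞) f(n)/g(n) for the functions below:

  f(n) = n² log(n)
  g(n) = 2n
∞

Since n² log(n) (O(n² log n)) grows faster than 2n (O(n)),
the ratio f(n)/g(n) → ∞ as n → ∞.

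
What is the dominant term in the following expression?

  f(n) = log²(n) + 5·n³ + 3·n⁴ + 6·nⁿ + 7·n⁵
6·nⁿ

Looking at each term:
  - log²(n) is O(log² n)
  - 5·n³ is O(n³)
  - 3·n⁴ is O(n⁴)
  - 6·nⁿ is O(nⁿ)
  - 7·n⁵ is O(n⁵)

The term 6·nⁿ (O(nⁿ)) grows fastest and dominates all others.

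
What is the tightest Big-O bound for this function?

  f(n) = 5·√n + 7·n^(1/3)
O(√n)

The dominant term in 5·√n + 7·n^(1/3) is 5·√n, which is Θ(√n).
Lower-order terms (7·n^(1/3)) are asymptotically negligible.
Constants are absorbed, so the tightest bound is O(√n).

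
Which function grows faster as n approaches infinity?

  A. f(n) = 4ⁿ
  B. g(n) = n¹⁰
A

f(n) = 4ⁿ is O(4ⁿ), while g(n) = n¹⁰ is O(n¹⁰).
Since O(4ⁿ) grows faster than O(n¹⁰), f(n) dominates.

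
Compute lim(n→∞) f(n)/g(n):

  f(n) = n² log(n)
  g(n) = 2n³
0

Since n² log(n) (O(n² log n)) grows slower than 2n³ (O(n³)),
the ratio f(n)/g(n) → 0 as n → ∞.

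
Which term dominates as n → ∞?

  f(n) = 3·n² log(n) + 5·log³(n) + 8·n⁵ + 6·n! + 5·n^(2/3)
6·n!

Looking at each term:
  - 3·n² log(n) is O(n² log n)
  - 5·log³(n) is O(log³ n)
  - 8·n⁵ is O(n⁵)
  - 6·n! is O(n!)
  - 5·n^(2/3) is O(n^(2/3))

The term 6·n! (O(n!)) grows fastest and dominates all others.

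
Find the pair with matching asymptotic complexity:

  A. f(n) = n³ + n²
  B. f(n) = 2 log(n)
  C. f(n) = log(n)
B and C

Examining each function:
  A. n³ + n² is O(n³)
  B. 2 log(n) is O(log n)
  C. log(n) is O(log n)

Functions B and C both have the same complexity class.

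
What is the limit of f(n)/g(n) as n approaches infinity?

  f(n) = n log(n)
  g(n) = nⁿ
0

Since n log(n) (O(n log n)) grows slower than nⁿ (O(nⁿ)),
the ratio f(n)/g(n) → 0 as n → ∞.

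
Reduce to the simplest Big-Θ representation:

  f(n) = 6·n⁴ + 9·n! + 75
Θ(n!)

Order the terms by growth rate: 75 ≺ 6·n⁴ ≺ 9·n!.
The fastest-growing term 9·n! dominates as n → ∞; dropping its constant factor gives Θ(n!).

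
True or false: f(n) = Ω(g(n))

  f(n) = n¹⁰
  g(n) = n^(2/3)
True

f(n) = n¹⁰ is O(n¹⁰), and g(n) = n^(2/3) is O(n^(2/3)).
Since O(n¹⁰) grows at least as fast as O(n^(2/3)), f(n) = Ω(g(n)) is true.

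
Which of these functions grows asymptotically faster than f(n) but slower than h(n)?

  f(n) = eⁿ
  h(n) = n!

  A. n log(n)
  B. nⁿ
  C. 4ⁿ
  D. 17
C

We need g(n) with eⁿ = o(g(n)) and g(n) = o(n!), i.e. O(eⁿ) ≺ g ≺ O(n!).
Check each option:
  A. n log(n) — O(n log n) does not grow strictly faster than f(n)
  B. nⁿ — O(nⁿ) does not grow strictly slower than h(n)
  C. 4ⁿ — O(4ⁿ) is strictly between O(eⁿ) and O(n!) ✓
  D. 17 — O(1) does not grow strictly faster than f(n)

Only option C (4ⁿ) lies strictly between.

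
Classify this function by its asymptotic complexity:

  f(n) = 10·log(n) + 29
O(log n)

The dominant term in 10·log(n) + 29 is 10·log(n), which is Θ(log n).
Lower-order terms (29) are asymptotically negligible.
Constants are absorbed, so the tightest bound is O(log n).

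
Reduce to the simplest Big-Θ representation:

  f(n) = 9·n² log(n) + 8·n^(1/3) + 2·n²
Θ(n² log n)

Order the terms by growth rate: 8·n^(1/3) ≺ 2·n² ≺ 9·n² log(n).
The fastest-growing term 9·n² log(n) dominates as n → ∞; dropping its constant factor gives Θ(n² log n).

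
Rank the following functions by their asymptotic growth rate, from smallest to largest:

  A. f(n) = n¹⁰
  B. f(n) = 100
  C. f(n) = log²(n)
B < C < A

Comparing growth rates:
B = 100 is O(1)
C = log²(n) is O(log² n)
A = n¹⁰ is O(n¹⁰)

Therefore, the order from slowest to fastest is: B < C < A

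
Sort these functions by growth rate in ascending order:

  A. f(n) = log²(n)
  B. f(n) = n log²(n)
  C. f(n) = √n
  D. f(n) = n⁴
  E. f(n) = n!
A < C < B < D < E

Comparing growth rates:
A = log²(n) is O(log² n)
C = √n is O(√n)
B = n log²(n) is O(n log² n)
D = n⁴ is O(n⁴)
E = n! is O(n!)

Therefore, the order from slowest to fastest is: A < C < B < D < E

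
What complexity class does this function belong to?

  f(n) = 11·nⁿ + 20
O(nⁿ)

The dominant term in 11·nⁿ + 20 is 11·nⁿ, which is Θ(nⁿ).
Lower-order terms (20) are asymptotically negligible.
Constants are absorbed, so the tightest bound is O(nⁿ).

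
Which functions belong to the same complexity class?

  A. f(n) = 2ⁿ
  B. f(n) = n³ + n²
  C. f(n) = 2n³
B and C

Examining each function:
  A. 2ⁿ is O(2ⁿ)
  B. n³ + n² is O(n³)
  C. 2n³ is O(n³)

Functions B and C both have the same complexity class.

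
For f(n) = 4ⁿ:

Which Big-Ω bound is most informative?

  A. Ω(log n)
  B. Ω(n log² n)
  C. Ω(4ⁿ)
C

f(n) = 4ⁿ is Ω(4ⁿ).
All listed options are valid Big-Ω bounds (lower bounds),
but Ω(4ⁿ) is the tightest (largest valid bound).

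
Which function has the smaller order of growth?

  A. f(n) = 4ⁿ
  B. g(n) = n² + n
B

f(n) = 4ⁿ is O(4ⁿ), while g(n) = n² + n is O(n²).
Since O(n²) grows slower than O(4ⁿ), g(n) is dominated.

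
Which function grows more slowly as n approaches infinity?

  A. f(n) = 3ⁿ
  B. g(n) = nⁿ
A

f(n) = 3ⁿ is O(3ⁿ), while g(n) = nⁿ is O(nⁿ).
Since O(3ⁿ) grows slower than O(nⁿ), f(n) is dominated.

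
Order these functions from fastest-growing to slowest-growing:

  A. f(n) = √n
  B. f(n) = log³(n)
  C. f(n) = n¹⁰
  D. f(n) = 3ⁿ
D > C > A > B

Comparing growth rates:
D = 3ⁿ is O(3ⁿ)
C = n¹⁰ is O(n¹⁰)
A = √n is O(√n)
B = log³(n) is O(log³ n)

Therefore, the order from fastest to slowest is: D > C > A > B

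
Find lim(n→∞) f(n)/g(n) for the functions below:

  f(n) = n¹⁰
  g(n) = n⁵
∞

Since n¹⁰ (O(n¹⁰)) grows faster than n⁵ (O(n⁵)),
the ratio f(n)/g(n) → ∞ as n → ∞.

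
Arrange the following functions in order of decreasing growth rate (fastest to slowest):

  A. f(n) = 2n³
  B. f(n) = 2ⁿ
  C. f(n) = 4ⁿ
C > B > A

Comparing growth rates:
C = 4ⁿ is O(4ⁿ)
B = 2ⁿ is O(2ⁿ)
A = 2n³ is O(n³)

Therefore, the order from fastest to slowest is: C > B > A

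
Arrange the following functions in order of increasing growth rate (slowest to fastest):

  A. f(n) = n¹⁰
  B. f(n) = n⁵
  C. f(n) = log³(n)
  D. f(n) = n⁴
C < D < B < A

Comparing growth rates:
C = log³(n) is O(log³ n)
D = n⁴ is O(n⁴)
B = n⁵ is O(n⁵)
A = n¹⁰ is O(n¹⁰)

Therefore, the order from slowest to fastest is: C < D < B < A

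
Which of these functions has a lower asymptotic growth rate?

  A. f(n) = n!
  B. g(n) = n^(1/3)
B

f(n) = n! is O(n!), while g(n) = n^(1/3) is O(n^(1/3)).
Since O(n^(1/3)) grows slower than O(n!), g(n) is dominated.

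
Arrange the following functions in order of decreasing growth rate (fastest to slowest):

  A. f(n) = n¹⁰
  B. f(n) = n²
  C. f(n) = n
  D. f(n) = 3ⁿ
D > A > B > C

Comparing growth rates:
D = 3ⁿ is O(3ⁿ)
A = n¹⁰ is O(n¹⁰)
B = n² is O(n²)
C = n is O(n)

Therefore, the order from fastest to slowest is: D > A > B > C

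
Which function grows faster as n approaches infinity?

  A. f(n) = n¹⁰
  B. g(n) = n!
B

f(n) = n¹⁰ is O(n¹⁰), while g(n) = n! is O(n!).
Since O(n!) grows faster than O(n¹⁰), g(n) dominates.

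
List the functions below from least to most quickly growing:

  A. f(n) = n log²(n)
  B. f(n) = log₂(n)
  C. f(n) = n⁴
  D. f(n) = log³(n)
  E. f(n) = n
B < D < E < A < C

Comparing growth rates:
B = log₂(n) is O(log n)
D = log³(n) is O(log³ n)
E = n is O(n)
A = n log²(n) is O(n log² n)
C = n⁴ is O(n⁴)

Therefore, the order from slowest to fastest is: B < D < E < A < C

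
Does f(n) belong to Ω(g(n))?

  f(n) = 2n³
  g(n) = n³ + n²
True

f(n) = 2n³ and g(n) = n³ + n² are both O(n³).
Big-Ω permits equal growth rates (f ≥ c·g for some c > 0), so f(n) = Ω(g(n)) is true.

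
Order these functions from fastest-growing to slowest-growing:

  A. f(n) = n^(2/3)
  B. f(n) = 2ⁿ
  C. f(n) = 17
B > A > C

Comparing growth rates:
B = 2ⁿ is O(2ⁿ)
A = n^(2/3) is O(n^(2/3))
C = 17 is O(1)

Therefore, the order from fastest to slowest is: B > A > C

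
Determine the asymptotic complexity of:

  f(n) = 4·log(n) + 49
O(log n)

The dominant term in 4·log(n) + 49 is 4·log(n), which is Θ(log n).
Lower-order terms (49) are asymptotically negligible.
Constants are absorbed, so the tightest bound is O(log n).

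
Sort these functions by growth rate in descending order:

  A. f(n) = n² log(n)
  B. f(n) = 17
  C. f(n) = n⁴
C > A > B

Comparing growth rates:
C = n⁴ is O(n⁴)
A = n² log(n) is O(n² log n)
B = 17 is O(1)

Therefore, the order from fastest to slowest is: C > A > B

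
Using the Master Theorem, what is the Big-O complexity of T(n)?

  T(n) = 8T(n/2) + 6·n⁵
Θ(n⁵)

Master Theorem: a = 8, b = 2, f(n) = 6·n⁵.
Compute the critical exponent d = log₂(8) = 3.
Compare f(n) = Θ(n⁵) against n^d:
  k = 5 > d = 3, so f(n) = Ω(n^(d+ε)) — Case 3.
  Regularity: a·(n/b)^5/n^5 = a/b^5 = 8/32 < 1 ✓.
  The top-level work dominates: T(n) = Θ(f(n)) = Θ(n⁵).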